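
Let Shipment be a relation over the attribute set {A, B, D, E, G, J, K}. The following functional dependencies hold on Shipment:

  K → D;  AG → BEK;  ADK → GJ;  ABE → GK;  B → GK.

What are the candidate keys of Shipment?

(A, B), (A, G), (A, K)

Attribute A never appears on the right-hand side of any dependency, so A must belong to every candidate key.
{A}⁺ = {A}, which is not all of the schema, so we must add further attributes.
{A, B}⁺: B→GK adds G, K; K→D adds D; AG→BEK adds E; ADK→GJ adds J → {A, B, D, E, G, J, K}. Minimal: {B}⁺ = {B, D, G, K}; {A}⁺ = {A} — none reach the full schema.
{A, G}⁺: AG→BEK adds B, E, K; K→D adds D; ADK→GJ adds J → {A, B, D, E, G, J, K}. Minimal: {G}⁺ = {G}; {A}⁺ = {A} — none reach the full schema.
{A, K}⁺: K→D adds D; ADK→GJ adds G, J; AG→BEK adds B, E → {A, B, D, E, G, J, K}. Minimal: {K}⁺ = {D, K}; {A}⁺ = {A} — none reach the full schema.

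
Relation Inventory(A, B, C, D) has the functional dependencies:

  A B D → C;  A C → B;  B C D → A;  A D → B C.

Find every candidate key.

AD, BCD

Attribute D never appears on the right-hand side of any dependency, so D must belong to every candidate key.
{D}⁺ = {D}, which is not all of the schema, so we must add further attributes.
{A, D}⁺: AD→BC adds B, C → {A, B, C, D}. Minimal: {D}⁺ = {D}; {A}⁺ = {A} — none reach the full schema.
{B, C, D}⁺: BCD→A adds A → {A, B, C, D}. Minimal: {C, D}⁺ = {C, D}; {B, D}⁺ = {B, D}; {B, C}⁺ = {B, C} — none reach the full schema.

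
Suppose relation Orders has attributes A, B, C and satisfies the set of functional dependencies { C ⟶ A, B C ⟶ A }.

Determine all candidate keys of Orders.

BC

Attributes B, C never appear on any right-hand side, so every candidate key must contain {B, C}.
{B, C}⁺ = {A, B, C}, which is all of the schema, so {B, C} is the only candidate key.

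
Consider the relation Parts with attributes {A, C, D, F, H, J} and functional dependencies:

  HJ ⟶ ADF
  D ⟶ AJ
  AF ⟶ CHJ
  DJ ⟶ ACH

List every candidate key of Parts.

{D}⁺: D→AJ adds A, J; DJ→ACH adds C, H; HJ→ADF adds F → {A, C, D, F, H, J}.
{A, F}⁺: AF→CHJ adds C, H, J; HJ→ADF adds D → {A, C, D, F, H, J}.
{H, J}⁺: HJ→ADF adds A, D, F; AF→CHJ adds C → {A, C, D, F, H, J}.

(D); (A, F); (H, J)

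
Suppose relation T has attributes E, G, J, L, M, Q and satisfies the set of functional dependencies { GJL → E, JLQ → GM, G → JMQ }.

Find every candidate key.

Attribute L never appears on the right-hand side of any dependency, so L must belong to every candidate key.
{L}⁺ = {L}, which is not all of the schema, so we must add further attributes.
{G, L}⁺: G→JMQ adds J, M, Q; GJL→E adds E → {E, G, J, L, M, Q}.
{J, L, Q}⁺: JLQ→GM adds G, M; GJL→E adds E → {E, G, J, L, M, Q}.

(G, L), (J, L, Q)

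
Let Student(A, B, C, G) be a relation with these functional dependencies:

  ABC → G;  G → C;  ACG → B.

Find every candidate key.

Attribute A never appears on the right-hand side of any dependency, so A must belong to every candidate key.
{A}⁺ = {A}, which is not all of the schema, so we must add further attributes.
{A, G}⁺: G→C adds C; ACG→B adds B → {A, B, C, G}. Minimal: {G}⁺ = {C, G}; {A}⁺ = {A} — none reach the full schema.
{A, B, C}⁺: ABC→G adds G → {A, B, C, G}. Minimal: {B, C}⁺ = {B, C}; {A, C}⁺ = {A, C}; {A, B}⁺ = {A, B} — none reach the full schema.

(A, G), (A, B, C)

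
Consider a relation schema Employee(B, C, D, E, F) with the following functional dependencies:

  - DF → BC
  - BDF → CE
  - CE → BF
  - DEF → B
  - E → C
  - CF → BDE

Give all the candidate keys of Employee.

(E), (C, F), (D, F)

{E}⁺: E→C adds C; CE→BF adds B, F; CF→BDE adds D → {B, C, D, E, F}.
{C, F}⁺: CF→BDE adds B, D, E → {B, C, D, E, F}. Minimal: {F}⁺ = {F}; {C}⁺ = {C} — none reach the full schema.
{D, F}⁺: DF→BC adds B, C; BDF→CE adds E → {B, C, D, E, F}. Minimal: {F}⁺ = {F}; {D}⁺ = {D} — none reach the full schema.
Any other superkey contains one of these as a subset, so there are no further candidate keys.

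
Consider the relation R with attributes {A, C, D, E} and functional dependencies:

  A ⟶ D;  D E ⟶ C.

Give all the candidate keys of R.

{A, E}

Attributes A, E never appear on any right-hand side, so every candidate key must contain {A, E}.
{A, E}⁺ = {A, C, D, E}, which is all of the schema, so {A, E} is the only candidate key.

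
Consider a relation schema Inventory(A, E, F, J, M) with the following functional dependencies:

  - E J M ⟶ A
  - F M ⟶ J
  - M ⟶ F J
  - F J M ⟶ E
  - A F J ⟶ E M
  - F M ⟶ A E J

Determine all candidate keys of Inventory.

{M}, {A, F, J}

{M}⁺: M→FJ adds F, J; FJM→E adds E; FM→AEJ adds A → {A, E, F, J, M}.
{A, F, J}⁺: AFJ→EM adds E, M → {A, E, F, J, M}. Minimal: {F, J}⁺ = {F, J}; {A, J}⁺ = {A, J}; {A, F}⁺ = {A, F} — none reach the full schema.
Any other superkey contains one of these as a subset, so there are no further candidate keys.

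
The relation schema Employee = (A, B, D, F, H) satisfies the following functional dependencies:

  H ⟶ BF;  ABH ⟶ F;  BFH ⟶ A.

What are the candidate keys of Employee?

Attributes D, H never appear on any right-hand side, so every candidate key must contain {D, H}.
{D, H}⁺ = {A, B, D, F, H}, which is all of the schema, so {D, H} is the only candidate key.

DH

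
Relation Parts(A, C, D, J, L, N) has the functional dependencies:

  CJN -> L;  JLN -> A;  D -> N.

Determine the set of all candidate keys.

Attributes C, D, J never appear on any right-hand side, so every candidate key must contain {C, D, J}.
{C, D, J}⁺ = {A, C, D, J, L, N}, which is all of the schema, so {C, D, J} is the only candidate key.

{C, D, J}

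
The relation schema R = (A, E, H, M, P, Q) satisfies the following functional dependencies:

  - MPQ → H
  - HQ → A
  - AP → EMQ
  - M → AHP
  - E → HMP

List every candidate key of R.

{E}⁺: E→HMP adds H, M, P; M→AHP adds A; AP→EMQ adds Q → {A, E, H, M, P, Q}.
{M}⁺: M→AHP adds A, H, P; AP→EMQ adds E, Q → {A, E, H, M, P, Q}.
{A, P}⁺: AP→EMQ adds E, M, Q; M→AHP adds H → {A, E, H, M, P, Q}. Minimal: {P}⁺ = {P}; {A}⁺ = {A} — none reach the full schema.
{H, P, Q}⁺: HQ→A adds A; AP→EMQ adds E, M → {A, E, H, M, P, Q}. Minimal: {P, Q}⁺ = {P, Q}; {H, Q}⁺ = {A, H, Q}; {H, P}⁺ = {H, P} — none reach the full schema.

{E}; {M}; {A, P}; {H, P, Q}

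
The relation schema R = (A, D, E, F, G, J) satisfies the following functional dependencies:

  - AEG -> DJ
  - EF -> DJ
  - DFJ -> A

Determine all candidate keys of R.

(E, F, G)

{E, F, G}⁺: EF→DJ adds D, J; DFJ→A adds A → {A, D, E, F, G, J}. Minimal: {F, G}⁺ = {F, G}; {E, G}⁺ = {E, G}; {E, F}⁺ = {A, D, E, F, J} — none reach the full schema.
No other minimal superkey exists.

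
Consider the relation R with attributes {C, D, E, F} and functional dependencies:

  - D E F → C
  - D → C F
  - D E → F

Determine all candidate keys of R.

Attributes D, E never appear on any right-hand side, so every candidate key must contain {D, E}.
{D, E}⁺ = {C, D, E, F}, which is all of the schema, so {D, E} is the only candidate key.

DE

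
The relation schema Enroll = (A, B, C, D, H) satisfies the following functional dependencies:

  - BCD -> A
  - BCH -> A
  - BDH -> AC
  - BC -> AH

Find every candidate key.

Attributes B, D never appear on any right-hand side, so every candidate key must contain {B, D}.
{B, D}⁺ = {B, D}, which is not all of the schema, so we must add further attributes.
{B, C, D}⁺: BCD→A adds A; BC→AH adds H → {A, B, C, D, H}.
{B, D, H}⁺: BDH→AC adds A, C → {A, B, C, D, H}.

{B, C, D}, {B, D, H}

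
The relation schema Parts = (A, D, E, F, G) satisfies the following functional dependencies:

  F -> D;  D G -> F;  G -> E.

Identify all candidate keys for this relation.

Attributes A, G never appear on any right-hand side, so every candidate key must contain {A, G}.
{A, G}⁺ = {A, E, G}, which is not all of the schema, so we must add further attributes.
{A, D, G}⁺: DG→F adds F; G→E adds E → {A, D, E, F, G}. Minimal: {D, G}⁺ = {D, E, F, G}; {A, G}⁺ = {A, E, G}; {A, D}⁺ = {A, D} — none reach the full schema.
{A, F, G}⁺: F→D adds D; G→E adds E → {A, D, E, F, G}. Minimal: {F, G}⁺ = {D, E, F, G}; {A, G}⁺ = {A, E, G}; {A, F}⁺ = {A, D, F} — none reach the full schema.

(A, D, G), (A, F, G)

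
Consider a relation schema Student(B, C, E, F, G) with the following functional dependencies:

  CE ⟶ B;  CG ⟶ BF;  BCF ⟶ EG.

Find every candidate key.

CG, BCF, CEF

Attribute C never appears on the right-hand side of any dependency, so C must belong to every candidate key.
{C}⁺ = {C}, which is not all of the schema, so we must add further attributes.
{C, G}⁺: CG→BF adds B, F; BCF→EG adds E → {B, C, E, F, G}. Minimal: {G}⁺ = {G}; {C}⁺ = {C} — none reach the full schema.
{B, C, F}⁺: BCF→EG adds E, G → {B, C, E, F, G}. Minimal: {C, F}⁺ = {C, F}; {B, F}⁺ = {B, F}; {B, C}⁺ = {B, C} — none reach the full schema.
{C, E, F}⁺: CE→B adds B; BCF→EG adds G → {B, C, E, F, G}. Minimal: {E, F}⁺ = {E, F}; {C, F}⁺ = {C, F}; {C, E}⁺ = {B, C, E} — none reach the full schema.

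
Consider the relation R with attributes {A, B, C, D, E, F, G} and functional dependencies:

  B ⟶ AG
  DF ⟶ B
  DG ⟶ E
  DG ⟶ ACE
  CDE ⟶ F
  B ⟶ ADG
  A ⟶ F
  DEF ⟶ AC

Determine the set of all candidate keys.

{B}⁺: B→AG adds A, G; B→ADG adds D; A→F adds F; DG→E adds E; DG→ACE adds C → {A, B, C, D, E, F, G}.
{A, D}⁺: A→F adds F; DF→B adds B; B→ADG adds G; DG→E adds E; DG→ACE adds C → {A, B, C, D, E, F, G}. Minimal: {D}⁺ = {D}; {A}⁺ = {A, F} — none reach the full schema.
{D, F}⁺: DF→B adds B; B→ADG adds A, G; DG→E adds E; DG→ACE adds C → {A, B, C, D, E, F, G}. Minimal: {F}⁺ = {F}; {D}⁺ = {D} — none reach the full schema.
{D, G}⁺: DG→E adds E; DG→ACE adds A, C; CDE→F adds F; DF→B adds B → {A, B, C, D, E, F, G}. Minimal: {G}⁺ = {G}; {D}⁺ = {D} — none reach the full schema.
{C, D, E}⁺: CDE→F adds F; DEF→AC adds A; DF→B adds B; B→ADG adds G → {A, B, C, D, E, F, G}. Minimal: {D, E}⁺ = {D, E}; {C, E}⁺ = {C, E}; {C, D}⁺ = {C, D} — none reach the full schema.
Any other superkey contains one of these as a subset, so there are no further candidate keys.

B, AD, DF, DG, CDE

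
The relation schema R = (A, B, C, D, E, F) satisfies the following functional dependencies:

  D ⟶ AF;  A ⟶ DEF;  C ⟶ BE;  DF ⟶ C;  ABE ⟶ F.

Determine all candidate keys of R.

A, D

{A}⁺: A→DEF adds D, E, F; DF→C adds C; C→BE adds B → {A, B, C, D, E, F}.
{D}⁺: D→AF adds A, F; A→DEF adds E; DF→C adds C; C→BE adds B → {A, B, C, D, E, F}.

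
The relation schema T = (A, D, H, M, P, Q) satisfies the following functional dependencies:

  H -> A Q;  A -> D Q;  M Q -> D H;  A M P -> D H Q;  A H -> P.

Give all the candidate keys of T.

Attribute M never appears on the right-hand side of any dependency, so M must belong to every candidate key.
{M}⁺ = {M}, which is not all of the schema, so we must add further attributes.
{A, M}⁺: A→DQ adds D, Q; MQ→DH adds H; AH→P adds P → {A, D, H, M, P, Q}. Minimal: {M}⁺ = {M}; {A}⁺ = {A, D, Q} — none reach the full schema.
{H, M}⁺: H→AQ adds A, Q; A→DQ adds D; AH→P adds P → {A, D, H, M, P, Q}. Minimal: {M}⁺ = {M}; {H}⁺ = {A, D, H, P, Q} — none reach the full schema.
{M, Q}⁺: MQ→DH adds D, H; H→AQ adds A; AH→P adds P → {A, D, H, M, P, Q}. Minimal: {Q}⁺ = {Q}; {M}⁺ = {M} — none reach the full schema.
Any other superkey contains one of these as a subset, so there are no further candidate keys.

(A, M), (H, M), (M, Q)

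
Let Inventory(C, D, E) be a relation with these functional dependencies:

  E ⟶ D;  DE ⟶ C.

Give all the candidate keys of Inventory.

Attribute E never appears on the right-hand side of any dependency, so E must belong to every candidate key.
{E}⁺ = {C, D, E}, which is all of the schema, so {E} is the only candidate key.

(E)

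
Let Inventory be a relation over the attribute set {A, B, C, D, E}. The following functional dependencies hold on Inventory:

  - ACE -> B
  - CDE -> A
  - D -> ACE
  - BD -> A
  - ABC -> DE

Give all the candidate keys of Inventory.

{D}⁺: D→ACE adds A, C, E; ACE→B adds B → {A, B, C, D, E}.
{A, B, C}⁺: ABC→DE adds D, E → {A, B, C, D, E}. Minimal: {B, C}⁺ = {B, C}; {A, C}⁺ = {A, C}; {A, B}⁺ = {A, B} — none reach the full schema.
{A, C, E}⁺: ACE→B adds B; ABC→DE adds D → {A, B, C, D, E}. Minimal: {C, E}⁺ = {C, E}; {A, E}⁺ = {A, E}; {A, C}⁺ = {A, C} — none reach the full schema.

(D); (A, B, C); (A, C, E)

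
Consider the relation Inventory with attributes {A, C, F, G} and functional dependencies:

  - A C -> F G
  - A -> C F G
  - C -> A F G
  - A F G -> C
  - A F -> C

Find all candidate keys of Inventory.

{A}; {C}

{A}⁺: A→CFG adds C, F, G → {A, C, F, G}.
{C}⁺: C→AFG adds A, F, G → {A, C, F, G}.
Any other superkey contains one of these as a subset, so there are no further candidate keys.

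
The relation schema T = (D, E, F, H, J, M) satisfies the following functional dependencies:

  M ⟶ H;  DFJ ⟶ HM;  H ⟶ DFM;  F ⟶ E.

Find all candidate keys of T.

{H, J}, {J, M}, {D, F, J}

Attribute J never appears on the right-hand side of any dependency, so J must belong to every candidate key.
{J}⁺ = {J}, which is not all of the schema, so we must add further attributes.
{H, J}⁺: H→DFM adds D, F, M; F→E adds E → {D, E, F, H, J, M}. Minimal: {J}⁺ = {J}; {H}⁺ = {D, E, F, H, M} — none reach the full schema.
{J, M}⁺: M→H adds H; H→DFM adds D, F; F→E adds E → {D, E, F, H, J, M}. Minimal: {M}⁺ = {D, E, F, H, M}; {J}⁺ = {J} — none reach the full schema.
{D, F, J}⁺: DFJ→HM adds H, M; F→E adds E → {D, E, F, H, J, M}. Minimal: {F, J}⁺ = {E, F, J}; {D, J}⁺ = {D, J}; {D, F}⁺ = {D, E, F} — none reach the full schema.
Any other superkey contains one of these as a subset, so there are no further candidate keys.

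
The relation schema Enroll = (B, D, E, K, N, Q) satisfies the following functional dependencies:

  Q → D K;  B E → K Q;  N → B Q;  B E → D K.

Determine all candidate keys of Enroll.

{E, N}

{E, N}⁺: N→BQ adds B, Q; BE→DK adds D, K → {B, D, E, K, N, Q}. Minimal: {N}⁺ = {B, D, K, N, Q}; {E}⁺ = {E} — none reach the full schema.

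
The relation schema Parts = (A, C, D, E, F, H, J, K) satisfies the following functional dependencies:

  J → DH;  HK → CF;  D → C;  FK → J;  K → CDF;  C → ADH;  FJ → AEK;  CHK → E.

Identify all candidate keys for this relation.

{K}, {F, J}

{K}⁺: K→CDF adds C, D, F; C→ADH adds A, H; CHK→E adds E; FK→J adds J → {A, C, D, E, F, H, J, K}.
{F, J}⁺: J→DH adds D, H; D→C adds C; C→ADH adds A; FJ→AEK adds E, K → {A, C, D, E, F, H, J, K}. Minimal: {J}⁺ = {A, C, D, H, J}; {F}⁺ = {F} — none reach the full schema.
Any other superkey contains one of these as a subset, so there are no further candidate keys.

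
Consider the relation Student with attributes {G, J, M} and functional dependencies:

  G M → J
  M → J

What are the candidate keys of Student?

Attributes G, M never appear on any right-hand side, so every candidate key must contain {G, M}.
{G, M}⁺ = {G, J, M}, which is all of the schema, so {G, M} is the only candidate key.

GM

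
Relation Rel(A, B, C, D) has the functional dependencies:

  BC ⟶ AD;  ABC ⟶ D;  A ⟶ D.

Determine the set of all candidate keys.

(B, C)

Attributes B, C never appear on any right-hand side, so every candidate key must contain {B, C}.
{B, C}⁺ = {A, B, C, D}, which is all of the schema, so {B, C} is the only candidate key.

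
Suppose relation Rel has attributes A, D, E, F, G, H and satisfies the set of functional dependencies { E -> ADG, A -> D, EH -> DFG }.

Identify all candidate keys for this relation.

Attributes E, H never appear on any right-hand side, so every candidate key must contain {E, H}.
{E, H}⁺ = {A, D, E, F, G, H}, which is all of the schema, so {E, H} is the only candidate key.

{E, H}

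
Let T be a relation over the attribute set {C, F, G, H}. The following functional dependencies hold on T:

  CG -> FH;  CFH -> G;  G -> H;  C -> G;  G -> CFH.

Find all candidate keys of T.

{C}⁺: C→G adds G; G→CFH adds F, H → {C, F, G, H}.
{G}⁺: G→H adds H; G→CFH adds C, F → {C, F, G, H}.
Any other superkey contains one of these as a subset, so there are no further candidate keys.

{C}, {G}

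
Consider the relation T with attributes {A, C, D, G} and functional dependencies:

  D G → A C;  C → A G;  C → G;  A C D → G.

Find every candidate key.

{C, D}, {D, G}

{C, D}⁺: C→AG adds A, G → {A, C, D, G}. Minimal: {D}⁺ = {D}; {C}⁺ = {A, C, G} — none reach the full schema.
{D, G}⁺: DG→AC adds A, C → {A, C, D, G}. Minimal: {G}⁺ = {G}; {D}⁺ = {D} — none reach the full schema.
Any other superkey contains one of these as a subset, so there are no further candidate keys.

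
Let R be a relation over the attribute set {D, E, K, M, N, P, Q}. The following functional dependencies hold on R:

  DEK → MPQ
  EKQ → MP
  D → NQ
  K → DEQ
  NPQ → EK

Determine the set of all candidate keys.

(K); (D, P); (N, P, Q)

{K}⁺: K→DEQ adds D, E, Q; DEK→MPQ adds M, P; D→NQ adds N → {D, E, K, M, N, P, Q}.
{D, P}⁺: D→NQ adds N, Q; NPQ→EK adds E, K; DEK→MPQ adds M → {D, E, K, M, N, P, Q}. Minimal: {P}⁺ = {P}; {D}⁺ = {D, N, Q} — none reach the full schema.
{N, P, Q}⁺: NPQ→EK adds E, K; EKQ→MP adds M; K→DEQ adds D → {D, E, K, M, N, P, Q}. Minimal: {P, Q}⁺ = {P, Q}; {N, Q}⁺ = {N, Q}; {N, P}⁺ = {N, P} — none reach the full schema.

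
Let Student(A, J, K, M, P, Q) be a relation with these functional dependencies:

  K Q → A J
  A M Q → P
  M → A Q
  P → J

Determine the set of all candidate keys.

Attributes K, M never appear on any right-hand side, so every candidate key must contain {K, M}.
{K, M}⁺ = {A, J, K, M, P, Q}, which is all of the schema, so {K, M} is the only candidate key.

{K, M}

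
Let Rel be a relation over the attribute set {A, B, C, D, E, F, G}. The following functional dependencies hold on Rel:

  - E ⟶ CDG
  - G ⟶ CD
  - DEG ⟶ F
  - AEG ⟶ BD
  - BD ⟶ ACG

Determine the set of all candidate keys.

Attribute E never appears on the right-hand side of any dependency, so E must belong to every candidate key.
{E}⁺ = {C, D, E, F, G}, which is not all of the schema, so we must add further attributes.
{A, E}⁺: E→CDG adds C, D, G; DEG→F adds F; AEG→BD adds B → {A, B, C, D, E, F, G}. Minimal: {E}⁺ = {C, D, E, F, G}; {A}⁺ = {A} — none reach the full schema.
{B, E}⁺: E→CDG adds C, D, G; DEG→F adds F; BD→ACG adds A → {A, B, C, D, E, F, G}. Minimal: {E}⁺ = {C, D, E, F, G}; {B}⁺ = {B} — none reach the full schema.
Any other superkey contains one of these as a subset, so there are no further candidate keys.

AE, BE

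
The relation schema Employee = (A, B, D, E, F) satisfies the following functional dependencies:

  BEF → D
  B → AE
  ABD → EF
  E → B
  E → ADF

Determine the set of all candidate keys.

(B), (E)

{B}⁺: B→AE adds A, E; E→ADF adds D, F → {A, B, D, E, F}.
{E}⁺: E→B adds B; E→ADF adds A, D, F → {A, B, D, E, F}.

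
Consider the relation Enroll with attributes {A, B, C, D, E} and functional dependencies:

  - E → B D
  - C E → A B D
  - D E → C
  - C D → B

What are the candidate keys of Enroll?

{E}⁺: E→BD adds B, D; DE→C adds C; CE→ABD adds A → {A, B, C, D, E}.

{E}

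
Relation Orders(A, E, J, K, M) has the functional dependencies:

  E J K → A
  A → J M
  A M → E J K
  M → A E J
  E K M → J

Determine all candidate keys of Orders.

{A}⁺: A→JM adds J, M; AM→EJK adds E, K → {A, E, J, K, M}.
{M}⁺: M→AEJ adds A, E, J; AM→EJK adds K → {A, E, J, K, M}.
{E, J, K}⁺: EJK→A adds A; A→JM adds M → {A, E, J, K, M}. Minimal: {J, K}⁺ = {J, K}; {E, K}⁺ = {E, K}; {E, J}⁺ = {E, J} — none reach the full schema.

{A}, {M}, {E, J, K}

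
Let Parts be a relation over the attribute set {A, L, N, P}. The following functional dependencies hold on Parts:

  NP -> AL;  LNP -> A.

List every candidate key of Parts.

Attributes N, P never appear on any right-hand side, so every candidate key must contain {N, P}.
{N, P}⁺ = {A, L, N, P}, which is all of the schema, so {N, P} is the only candidate key.

{N, P}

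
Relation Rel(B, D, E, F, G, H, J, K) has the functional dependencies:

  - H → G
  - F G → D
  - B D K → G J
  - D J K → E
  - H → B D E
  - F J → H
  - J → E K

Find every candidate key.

FJ; FHK; BDFK; BFGK

{F, J}⁺: FJ→H adds H; J→EK adds E, K; H→G adds G; FG→D adds D; H→BDE adds B → {B, D, E, F, G, H, J, K}. Minimal: {J}⁺ = {E, J, K}; {F}⁺ = {F} — none reach the full schema.
{F, H, K}⁺: H→G adds G; FG→D adds D; H→BDE adds B, E; BDK→GJ adds J → {B, D, E, F, G, H, J, K}. Minimal: {H, K}⁺ = {B, D, E, G, H, J, K}; {F, K}⁺ = {F, K}; {F, H}⁺ = {B, D, E, F, G, H} — none reach the full schema.
{B, D, F, K}⁺: BDK→GJ adds G, J; DJK→E adds E; FJ→H adds H → {B, D, E, F, G, H, J, K}. Minimal: {D, F, K}⁺ = {D, F, K}; {B, F, K}⁺ = {B, F, K}; {B, D, K}⁺ = {B, D, E, G, J, K}; … — none reach the full schema.
{B, F, G, K}⁺: FG→D adds D; BDK→GJ adds J; DJK→E adds E; FJ→H adds H → {B, D, E, F, G, H, J, K}. Minimal: {F, G, K}⁺ = {D, F, G, K}; {B, G, K}⁺ = {B, G, K}; {B, F, K}⁺ = {B, F, K}; … — none reach the full schema.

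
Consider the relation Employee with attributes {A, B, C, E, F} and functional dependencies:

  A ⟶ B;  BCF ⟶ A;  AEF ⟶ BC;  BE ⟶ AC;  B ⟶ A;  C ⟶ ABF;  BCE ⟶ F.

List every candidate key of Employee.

Attribute E never appears on the right-hand side of any dependency, so E must belong to every candidate key.
{E}⁺ = {E}, which is not all of the schema, so we must add further attributes.
{A, E}⁺: A→B adds B; BE→AC adds C; C→ABF adds F → {A, B, C, E, F}. Minimal: {E}⁺ = {E}; {A}⁺ = {A, B} — none reach the full schema.
{B, E}⁺: BE→AC adds A, C; C→ABF adds F → {A, B, C, E, F}. Minimal: {E}⁺ = {E}; {B}⁺ = {A, B} — none reach the full schema.
{C, E}⁺: C→ABF adds A, B, F → {A, B, C, E, F}. Minimal: {E}⁺ = {E}; {C}⁺ = {A, B, C, F} — none reach the full schema.
Any other superkey contains one of these as a subset, so there are no further candidate keys.

{A, E}, {B, E}, {C, E}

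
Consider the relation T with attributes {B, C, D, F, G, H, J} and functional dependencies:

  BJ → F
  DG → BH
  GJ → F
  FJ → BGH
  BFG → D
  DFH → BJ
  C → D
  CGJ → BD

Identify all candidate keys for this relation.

{B, C, J}, {C, F, G}, {C, F, H}, {C, F, J}, {C, G, J}

Attribute C never appears on the right-hand side of any dependency, so C must belong to every candidate key.
{C}⁺ = {C, D}, which is not all of the schema, so we must add further attributes.
{B, C, J}⁺: BJ→F adds F; FJ→BGH adds G, H; BFG→D adds D → {B, C, D, F, G, H, J}. Minimal: {C, J}⁺ = {C, D, J}; {B, J}⁺ = {B, D, F, G, H, J}; {B, C}⁺ = {B, C, D} — none reach the full schema.
{C, F, G}⁺: C→D adds D; DG→BH adds B, H; DFH→BJ adds J → {B, C, D, F, G, H, J}. Minimal: {F, G}⁺ = {F, G}; {C, G}⁺ = {B, C, D, G, H}; {C, F}⁺ = {C, D, F} — none reach the full schema.
{C, F, H}⁺: C→D adds D; DFH→BJ adds B, J; FJ→BGH adds G → {B, C, D, F, G, H, J}. Minimal: {F, H}⁺ = {F, H}; {C, H}⁺ = {C, D, H}; {C, F}⁺ = {C, D, F} — none reach the full schema.
{C, F, J}⁺: FJ→BGH adds B, G, H; BFG→D adds D → {B, C, D, F, G, H, J}. Minimal: {F, J}⁺ = {B, D, F, G, H, J}; {C, J}⁺ = {C, D, J}; {C, F}⁺ = {C, D, F} — none reach the full schema.
{C, G, J}⁺: GJ→F adds F; FJ→BGH adds B, H; BFG→D adds D → {B, C, D, F, G, H, J}. Minimal: {G, J}⁺ = {B, D, F, G, H, J}; {C, J}⁺ = {C, D, J}; {C, G}⁺ = {B, C, D, G, H} — none reach the full schema.
Any other superkey contains one of these as a subset, so there are no further candidate keys.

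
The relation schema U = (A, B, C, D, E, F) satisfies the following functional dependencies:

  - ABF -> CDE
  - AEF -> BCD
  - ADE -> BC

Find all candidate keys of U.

ABF, AEF

{A, B, F}⁺: ABF→CDE adds C, D, E → {A, B, C, D, E, F}. Minimal: {B, F}⁺ = {B, F}; {A, F}⁺ = {A, F}; {A, B}⁺ = {A, B} — none reach the full schema.
{A, E, F}⁺: AEF→BCD adds B, C, D → {A, B, C, D, E, F}. Minimal: {E, F}⁺ = {E, F}; {A, F}⁺ = {A, F}; {A, E}⁺ = {A, E} — none reach the full schema.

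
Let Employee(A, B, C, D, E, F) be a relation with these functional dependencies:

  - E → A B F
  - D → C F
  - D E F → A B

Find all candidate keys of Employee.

{D, E}⁺: E→ABF adds A, B, F; D→CF adds C → {A, B, C, D, E, F}. Minimal: {E}⁺ = {A, B, E, F}; {D}⁺ = {C, D, F} — none reach the full schema.

DE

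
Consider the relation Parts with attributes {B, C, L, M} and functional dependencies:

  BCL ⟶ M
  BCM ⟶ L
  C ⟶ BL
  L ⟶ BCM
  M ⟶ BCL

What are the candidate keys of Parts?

C; L; M

{C}⁺: C→BL adds B, L; L→BCM adds M → {B, C, L, M}.
{L}⁺: L→BCM adds B, C, M → {B, C, L, M}.
{M}⁺: M→BCL adds B, C, L → {B, C, L, M}.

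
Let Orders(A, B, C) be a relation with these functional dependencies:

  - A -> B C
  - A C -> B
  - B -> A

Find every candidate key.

(A); (B)

{A}⁺: A→BC adds B, C → {A, B, C}.
{B}⁺: B→A adds A; A→BC adds C → {A, B, C}.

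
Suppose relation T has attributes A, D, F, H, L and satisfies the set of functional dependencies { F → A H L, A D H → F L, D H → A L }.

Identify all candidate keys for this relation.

{D, F}, {D, H}

Attribute D never appears on the right-hand side of any dependency, so D must belong to every candidate key.
{D}⁺ = {D}, which is not all of the schema, so we must add further attributes.
{D, F}⁺: F→AHL adds A, H, L → {A, D, F, H, L}. Minimal: {F}⁺ = {A, F, H, L}; {D}⁺ = {D} — none reach the full schema.
{D, H}⁺: DH→AL adds A, L; ADH→FL adds F → {A, D, F, H, L}. Minimal: {H}⁺ = {H}; {D}⁺ = {D} — none reach the full schema.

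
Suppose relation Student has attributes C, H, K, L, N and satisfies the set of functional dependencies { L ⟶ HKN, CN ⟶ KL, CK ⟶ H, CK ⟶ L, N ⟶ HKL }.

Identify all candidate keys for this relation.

{C, K}⁺: CK→H adds H; CK→L adds L; L→HKN adds N → {C, H, K, L, N}. Minimal: {K}⁺ = {K}; {C}⁺ = {C} — none reach the full schema.
{C, L}⁺: L→HKN adds H, K, N → {C, H, K, L, N}. Minimal: {L}⁺ = {H, K, L, N}; {C}⁺ = {C} — none reach the full schema.
{C, N}⁺: CN→KL adds K, L; CK→H adds H → {C, H, K, L, N}. Minimal: {N}⁺ = {H, K, L, N}; {C}⁺ = {C} — none reach the full schema.
Any other superkey contains one of these as a subset, so there are no further candidate keys.

{C, K}, {C, L}, {C, N}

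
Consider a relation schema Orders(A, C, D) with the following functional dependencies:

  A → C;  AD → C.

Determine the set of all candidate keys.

{A, D}

Attributes A, D never appear on any right-hand side, so every candidate key must contain {A, D}.
{A, D}⁺ = {A, C, D}, which is all of the schema, so {A, D} is the only candidate key.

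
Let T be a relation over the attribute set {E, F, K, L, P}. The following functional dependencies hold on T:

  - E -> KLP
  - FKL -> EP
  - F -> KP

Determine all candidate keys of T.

{E, F}, {F, L}

Attribute F never appears on the right-hand side of any dependency, so F must belong to every candidate key.
{F}⁺ = {F, K, P}, which is not all of the schema, so we must add further attributes.
{E, F}⁺: E→KLP adds K, L, P → {E, F, K, L, P}. Minimal: {F}⁺ = {F, K, P}; {E}⁺ = {E, K, L, P} — none reach the full schema.
{F, L}⁺: F→KP adds K, P; FKL→EP adds E → {E, F, K, L, P}. Minimal: {L}⁺ = {L}; {F}⁺ = {F, K, P} — none reach the full schema.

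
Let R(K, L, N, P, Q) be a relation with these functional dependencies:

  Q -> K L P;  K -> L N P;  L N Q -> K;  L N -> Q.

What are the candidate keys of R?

{K}⁺: K→LNP adds L, N, P; LN→Q adds Q → {K, L, N, P, Q}.
{Q}⁺: Q→KLP adds K, L, P; K→LNP adds N → {K, L, N, P, Q}.
{L, N}⁺: LN→Q adds Q; Q→KLP adds K, P → {K, L, N, P, Q}. Minimal: {N}⁺ = {N}; {L}⁺ = {L} — none reach the full schema.

(K); (Q); (L, N)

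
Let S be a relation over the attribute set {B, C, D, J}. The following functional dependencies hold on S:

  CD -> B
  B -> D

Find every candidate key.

BCJ, CDJ

{B, C, J}⁺: B→D adds D → {B, C, D, J}. Minimal: {C, J}⁺ = {C, J}; {B, J}⁺ = {B, D, J}; {B, C}⁺ = {B, C, D} — none reach the full schema.
{C, D, J}⁺: CD→B adds B → {B, C, D, J}. Minimal: {D, J}⁺ = {D, J}; {C, J}⁺ = {C, J}; {C, D}⁺ = {B, C, D} — none reach the full schema.
Any other superkey contains one of these as a subset, so there are no further candidate keys.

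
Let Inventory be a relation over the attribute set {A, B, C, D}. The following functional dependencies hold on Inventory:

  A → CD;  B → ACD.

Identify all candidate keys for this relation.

(B)

Attribute B never appears on the right-hand side of any dependency, so B must belong to every candidate key.
{B}⁺ = {A, B, C, D}, which is all of the schema, so {B} is the only candidate key.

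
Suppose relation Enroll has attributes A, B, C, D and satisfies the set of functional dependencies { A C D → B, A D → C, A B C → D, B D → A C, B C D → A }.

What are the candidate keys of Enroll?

AD; BD; ABC

{A, D}⁺: AD→C adds C; ACD→B adds B → {A, B, C, D}.
{B, D}⁺: BD→AC adds A, C → {A, B, C, D}.
{A, B, C}⁺: ABC→D adds D → {A, B, C, D}.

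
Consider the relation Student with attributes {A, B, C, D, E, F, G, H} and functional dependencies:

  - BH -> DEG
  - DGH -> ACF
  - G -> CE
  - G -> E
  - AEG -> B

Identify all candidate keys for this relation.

(B, H), (A, G, H), (D, G, H)

Attribute H never appears on the right-hand side of any dependency, so H must belong to every candidate key.
{H}⁺ = {H}, which is not all of the schema, so we must add further attributes.
{B, H}⁺: BH→DEG adds D, E, G; DGH→ACF adds A, C, F → {A, B, C, D, E, F, G, H}. Minimal: {H}⁺ = {H}; {B}⁺ = {B} — none reach the full schema.
{A, G, H}⁺: G→CE adds C, E; AEG→B adds B; BH→DEG adds D; DGH→ACF adds F → {A, B, C, D, E, F, G, H}. Minimal: {G, H}⁺ = {C, E, G, H}; {A, H}⁺ = {A, H}; {A, G}⁺ = {A, B, C, E, G} — none reach the full schema.
{D, G, H}⁺: DGH→ACF adds A, C, F; G→CE adds E; AEG→B adds B → {A, B, C, D, E, F, G, H}. Minimal: {G, H}⁺ = {C, E, G, H}; {D, H}⁺ = {D, H}; {D, G}⁺ = {C, D, E, G} — none reach the full schema.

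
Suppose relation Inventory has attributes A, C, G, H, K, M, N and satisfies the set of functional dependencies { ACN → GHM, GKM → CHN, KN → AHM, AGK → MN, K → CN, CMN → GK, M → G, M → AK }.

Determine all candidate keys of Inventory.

(K), (M), (A, C, N)

{K}⁺: K→CN adds C, N; KN→AHM adds A, H, M; CMN→GK adds G → {A, C, G, H, K, M, N}.
{M}⁺: M→G adds G; M→AK adds A, K; GKM→CHN adds C, H, N → {A, C, G, H, K, M, N}.
{A, C, N}⁺: ACN→GHM adds G, H, M; CMN→GK adds K → {A, C, G, H, K, M, N}. Minimal: {C, N}⁺ = {C, N}; {A, N}⁺ = {A, N}; {A, C}⁺ = {A, C} — none reach the full schema.
Any other superkey contains one of these as a subset, so there are no further candidate keys.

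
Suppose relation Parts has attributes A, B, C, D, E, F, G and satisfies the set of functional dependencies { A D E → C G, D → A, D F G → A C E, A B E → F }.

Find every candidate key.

(B, D, E); (B, D, F, G)

Attributes B, D never appear on any right-hand side, so every candidate key must contain {B, D}.
{B, D}⁺ = {A, B, D}, which is not all of the schema, so we must add further attributes.
{B, D, E}⁺: D→A adds A; ABE→F adds F; ADE→CG adds C, G → {A, B, C, D, E, F, G}. Minimal: {D, E}⁺ = {A, C, D, E, G}; {B, E}⁺ = {B, E}; {B, D}⁺ = {A, B, D} — none reach the full schema.
{B, D, F, G}⁺: D→A adds A; DFG→ACE adds C, E → {A, B, C, D, E, F, G}. Minimal: {D, F, G}⁺ = {A, C, D, E, F, G}; {B, F, G}⁺ = {B, F, G}; {B, D, G}⁺ = {A, B, D, G}; … — none reach the full schema.
Any other superkey contains one of these as a subset, so there are no further candidate keys.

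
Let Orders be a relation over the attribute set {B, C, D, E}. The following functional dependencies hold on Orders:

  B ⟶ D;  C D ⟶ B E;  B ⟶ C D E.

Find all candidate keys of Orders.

{B}, {C, D}

{B}⁺: B→D adds D; B→CDE adds C, E → {B, C, D, E}.
{C, D}⁺: CD→BE adds B, E → {B, C, D, E}.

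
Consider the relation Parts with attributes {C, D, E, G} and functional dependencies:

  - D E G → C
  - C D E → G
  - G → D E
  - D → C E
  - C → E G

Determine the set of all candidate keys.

{C}⁺: C→EG adds E, G; G→DE adds D → {C, D, E, G}.
{D}⁺: D→CE adds C, E; C→EG adds G → {C, D, E, G}.
{G}⁺: G→DE adds D, E; D→CE adds C → {C, D, E, G}.
Any other superkey contains one of these as a subset, so there are no further candidate keys.

{C}, {D}, {G}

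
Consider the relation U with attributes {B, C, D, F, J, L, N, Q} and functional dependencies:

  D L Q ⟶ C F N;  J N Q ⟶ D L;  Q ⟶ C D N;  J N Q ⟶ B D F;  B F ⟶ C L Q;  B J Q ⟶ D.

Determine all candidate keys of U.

Attribute J never appears on the right-hand side of any dependency, so J must belong to every candidate key.
{J}⁺ = {J}, which is not all of the schema, so we must add further attributes.
{J, Q}⁺: Q→CDN adds C, D, N; JNQ→BDF adds B, F; BF→CLQ adds L → {B, C, D, F, J, L, N, Q}.
{B, F, J}⁺: BF→CLQ adds C, L, Q; BJQ→D adds D; DLQ→CFN adds N → {B, C, D, F, J, L, N, Q}.

{J, Q}, {B, F, J}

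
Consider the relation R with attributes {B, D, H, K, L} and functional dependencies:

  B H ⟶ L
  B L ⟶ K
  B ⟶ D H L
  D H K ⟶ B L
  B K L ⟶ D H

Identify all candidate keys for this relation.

{B}⁺: B→DHL adds D, H, L; BL→K adds K → {B, D, H, K, L}.
{D, H, K}⁺: DHK→BL adds B, L → {B, D, H, K, L}. Minimal: {H, K}⁺ = {H, K}; {D, K}⁺ = {D, K}; {D, H}⁺ = {D, H} — none reach the full schema.

(B), (D, H, K)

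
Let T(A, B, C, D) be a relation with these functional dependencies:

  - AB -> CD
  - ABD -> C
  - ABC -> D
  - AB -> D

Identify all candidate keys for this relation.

Attributes A, B never appear on any right-hand side, so every candidate key must contain {A, B}.
{A, B}⁺ = {A, B, C, D}, which is all of the schema, so {A, B} is the only candidate key.

AB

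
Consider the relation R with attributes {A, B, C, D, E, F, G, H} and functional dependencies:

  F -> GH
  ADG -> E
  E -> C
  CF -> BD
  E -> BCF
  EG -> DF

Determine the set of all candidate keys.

{A, E}, {A, C, F}, {A, D, F}, {A, D, G}

Attribute A never appears on the right-hand side of any dependency, so A must belong to every candidate key.
{A}⁺ = {A}, which is not all of the schema, so we must add further attributes.
{A, E}⁺: E→C adds C; E→BCF adds B, F; F→GH adds G, H; CF→BD adds D → {A, B, C, D, E, F, G, H}. Minimal: {E}⁺ = {B, C, D, E, F, G, H}; {A}⁺ = {A} — none reach the full schema.
{A, C, F}⁺: F→GH adds G, H; CF→BD adds B, D; ADG→E adds E → {A, B, C, D, E, F, G, H}. Minimal: {C, F}⁺ = {B, C, D, F, G, H}; {A, F}⁺ = {A, F, G, H}; {A, C}⁺ = {A, C} — none reach the full schema.
{A, D, F}⁺: F→GH adds G, H; ADG→E adds E; E→C adds C; CF→BD adds B → {A, B, C, D, E, F, G, H}. Minimal: {D, F}⁺ = {D, F, G, H}; {A, F}⁺ = {A, F, G, H}; {A, D}⁺ = {A, D} — none reach the full schema.
{A, D, G}⁺: ADG→E adds E; E→C adds C; E→BCF adds B, F; F→GH adds H → {A, B, C, D, E, F, G, H}. Minimal: {D, G}⁺ = {D, G}; {A, G}⁺ = {A, G}; {A, D}⁺ = {A, D} — none reach the full schema.
Any other superkey contains one of these as a subset, so there are no further candidate keys.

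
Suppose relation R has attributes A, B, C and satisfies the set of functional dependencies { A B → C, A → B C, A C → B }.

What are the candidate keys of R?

{A}

Attribute A never appears on the right-hand side of any dependency, so A must belong to every candidate key.
{A}⁺ = {A, B, C}, which is all of the schema, so {A} is the only candidate key.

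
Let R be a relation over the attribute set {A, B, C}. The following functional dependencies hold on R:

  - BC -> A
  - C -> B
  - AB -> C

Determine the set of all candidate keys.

{C}⁺: C→B adds B; BC→A adds A → {A, B, C}.
{A, B}⁺: AB→C adds C → {A, B, C}. Minimal: {B}⁺ = {B}; {A}⁺ = {A} — none reach the full schema.

(C), (A, B)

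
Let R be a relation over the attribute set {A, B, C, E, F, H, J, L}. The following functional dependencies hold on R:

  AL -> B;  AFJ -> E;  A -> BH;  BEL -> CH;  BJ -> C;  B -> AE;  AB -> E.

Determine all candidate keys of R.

{A, F, J, L}, {B, F, J, L}

Attributes F, J, L never appear on any right-hand side, so every candidate key must contain {F, J, L}.
{F, J, L}⁺ = {F, J, L}, which is not all of the schema, so we must add further attributes.
{A, F, J, L}⁺: AL→B adds B; AFJ→E adds E; A→BH adds H; BEL→CH adds C → {A, B, C, E, F, H, J, L}. Minimal: {F, J, L}⁺ = {F, J, L}; {A, J, L}⁺ = {A, B, C, E, H, J, L}; {A, F, L}⁺ = {A, B, C, E, F, H, L}; … — none reach the full schema.
{B, F, J, L}⁺: BJ→C adds C; B→AE adds A, E; A→BH adds H → {A, B, C, E, F, H, J, L}. Minimal: {F, J, L}⁺ = {F, J, L}; {B, J, L}⁺ = {A, B, C, E, H, J, L}; {B, F, L}⁺ = {A, B, C, E, F, H, L}; … — none reach the full schema.
Any other superkey contains one of these as a subset, so there are no further candidate keys.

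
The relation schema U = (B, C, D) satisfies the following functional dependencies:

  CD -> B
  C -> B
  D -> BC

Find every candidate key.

D

Attribute D never appears on the right-hand side of any dependency, so D must belong to every candidate key.
{D}⁺ = {B, C, D}, which is all of the schema, so {D} is the only candidate key.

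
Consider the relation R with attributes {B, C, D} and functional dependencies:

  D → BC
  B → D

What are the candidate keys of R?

{B}, {D}

{B}⁺: B→D adds D; D→BC adds C → {B, C, D}.
{D}⁺: D→BC adds B, C → {B, C, D}.
Any other superkey contains one of these as a subset, so there are no further candidate keys.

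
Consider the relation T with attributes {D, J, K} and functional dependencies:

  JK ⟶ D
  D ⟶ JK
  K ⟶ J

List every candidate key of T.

(D), (K)

{D}⁺: D→JK adds J, K → {D, J, K}.
{K}⁺: K→J adds J; JK→D adds D → {D, J, K}.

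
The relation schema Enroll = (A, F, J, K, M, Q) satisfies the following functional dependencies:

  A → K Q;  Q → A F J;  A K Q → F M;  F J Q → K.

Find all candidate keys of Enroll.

{A}, {Q}

{A}⁺: A→KQ adds K, Q; Q→AFJ adds F, J; AKQ→FM adds M → {A, F, J, K, M, Q}.
{Q}⁺: Q→AFJ adds A, F, J; FJQ→K adds K; AKQ→FM adds M → {A, F, J, K, M, Q}.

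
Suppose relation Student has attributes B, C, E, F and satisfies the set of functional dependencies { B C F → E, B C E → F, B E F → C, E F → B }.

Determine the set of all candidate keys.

{E, F}⁺: EF→B adds B; BEF→C adds C → {B, C, E, F}.
{B, C, E}⁺: BCE→F adds F → {B, C, E, F}.
{B, C, F}⁺: BCF→E adds E → {B, C, E, F}.

(E, F), (B, C, E), (B, C, F)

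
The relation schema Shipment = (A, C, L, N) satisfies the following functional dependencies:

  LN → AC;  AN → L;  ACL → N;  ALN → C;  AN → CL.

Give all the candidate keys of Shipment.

{A, N}⁺: AN→L adds L; ALN→C adds C → {A, C, L, N}. Minimal: {N}⁺ = {N}; {A}⁺ = {A} — none reach the full schema.
{L, N}⁺: LN→AC adds A, C → {A, C, L, N}. Minimal: {N}⁺ = {N}; {L}⁺ = {L} — none reach the full schema.
{A, C, L}⁺: ACL→N adds N → {A, C, L, N}. Minimal: {C, L}⁺ = {C, L}; {A, L}⁺ = {A, L}; {A, C}⁺ = {A, C} — none reach the full schema.

AN, LN, ACL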